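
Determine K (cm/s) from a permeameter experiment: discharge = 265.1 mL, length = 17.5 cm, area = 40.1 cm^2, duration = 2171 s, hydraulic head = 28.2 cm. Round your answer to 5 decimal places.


Step 1: K = Q * L / (A * t * h)
Step 2: Numerator = 265.1 * 17.5 = 4639.25
Step 3: Denominator = 40.1 * 2171 * 28.2 = 2455010.22
Step 4: K = 4639.25 / 2455010.22 = 0.00189 cm/s

0.00189


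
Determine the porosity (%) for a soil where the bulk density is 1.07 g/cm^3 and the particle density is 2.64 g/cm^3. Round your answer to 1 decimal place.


Step 1: Formula: n = 100 * (1 - BD / PD)
Step 2: n = 100 * (1 - 1.07 / 2.64)
Step 3: n = 100 * (1 - 0.4053)
Step 4: n = 59.5%

59.5


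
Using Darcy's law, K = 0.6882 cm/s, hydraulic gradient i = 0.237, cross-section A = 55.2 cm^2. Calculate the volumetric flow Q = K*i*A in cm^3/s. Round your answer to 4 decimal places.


Step 1: Apply Darcy's law: Q = K * i * A
Step 2: Q = 0.6882 * 0.237 * 55.2
Step 3: Q = 9.0033 cm^3/s

9.0033


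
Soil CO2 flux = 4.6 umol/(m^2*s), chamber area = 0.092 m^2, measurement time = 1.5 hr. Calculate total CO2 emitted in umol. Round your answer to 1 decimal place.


Step 1: Convert time to seconds: 1.5 hr * 3600 = 5400.0 s
Step 2: Total = flux * area * time_s
Step 3: Total = 4.6 * 0.092 * 5400.0
Step 4: Total = 2285.3 umol

2285.3


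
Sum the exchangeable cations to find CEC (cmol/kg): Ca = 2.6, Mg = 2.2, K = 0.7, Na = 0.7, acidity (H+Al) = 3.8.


Step 1: CEC = Ca + Mg + K + Na + (H+Al)
Step 2: CEC = 2.6 + 2.2 + 0.7 + 0.7 + 3.8
Step 3: CEC = 10.0 cmol/kg

10.0


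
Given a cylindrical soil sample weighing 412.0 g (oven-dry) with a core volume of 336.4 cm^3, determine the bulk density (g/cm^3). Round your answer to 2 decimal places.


Step 1: Identify the formula: BD = dry mass / volume
Step 2: Substitute values: BD = 412.0 / 336.4
Step 3: BD = 1.22 g/cm^3

1.22


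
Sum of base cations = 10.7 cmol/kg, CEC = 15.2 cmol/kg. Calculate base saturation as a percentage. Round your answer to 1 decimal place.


Step 1: BS = 100 * (sum of bases) / CEC
Step 2: BS = 100 * 10.7 / 15.2
Step 3: BS = 70.4%

70.4


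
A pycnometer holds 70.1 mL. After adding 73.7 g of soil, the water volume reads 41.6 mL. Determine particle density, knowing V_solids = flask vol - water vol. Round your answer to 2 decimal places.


Step 1: Volume of solids = flask volume - water volume with soil
Step 2: V_solids = 70.1 - 41.6 = 28.5 mL
Step 3: Particle density = mass / V_solids = 73.7 / 28.5 = 2.59 g/cm^3

2.59


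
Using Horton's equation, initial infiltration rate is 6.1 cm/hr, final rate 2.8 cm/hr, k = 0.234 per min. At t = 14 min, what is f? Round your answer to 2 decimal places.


Step 1: f = fc + (f0 - fc) * exp(-k * t)
Step 2: exp(-0.234 * 14) = 0.037779
Step 3: f = 2.8 + (6.1 - 2.8) * 0.037779
Step 4: f = 2.8 + 3.3 * 0.037779
Step 5: f = 2.92 cm/hr

2.92


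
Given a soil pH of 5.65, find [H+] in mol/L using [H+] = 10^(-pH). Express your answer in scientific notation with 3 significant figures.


Step 1: [H+] = 10^(-pH)
Step 2: [H+] = 10^(-5.65)
Step 3: [H+] = 2.24e-06 mol/L

2.24e-06


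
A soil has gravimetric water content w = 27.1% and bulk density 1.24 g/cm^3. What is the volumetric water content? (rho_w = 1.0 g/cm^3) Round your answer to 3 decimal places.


Step 1: theta = (w / 100) * BD / rho_w
Step 2: theta = (27.1 / 100) * 1.24 / 1.0
Step 3: theta = 0.271 * 1.24
Step 4: theta = 0.336

0.336


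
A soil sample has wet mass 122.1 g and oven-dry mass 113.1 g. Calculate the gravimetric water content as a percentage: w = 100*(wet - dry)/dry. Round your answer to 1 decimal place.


Step 1: Water mass = wet - dry = 122.1 - 113.1 = 9.0 g
Step 2: w = 100 * water mass / dry mass
Step 3: w = 100 * 9.0 / 113.1 = 8.0%

8.0


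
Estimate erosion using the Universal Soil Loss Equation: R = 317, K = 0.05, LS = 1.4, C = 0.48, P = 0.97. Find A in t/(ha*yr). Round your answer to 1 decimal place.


Step 1: A = R * K * LS * C * P
Step 2: R * K = 317 * 0.05 = 15.85
Step 3: (R*K) * LS = 15.85 * 1.4 = 22.19
Step 4: * C * P = 22.19 * 0.48 * 0.97 = 10.3
Step 5: A = 10.3 t/(ha*yr)

10.3


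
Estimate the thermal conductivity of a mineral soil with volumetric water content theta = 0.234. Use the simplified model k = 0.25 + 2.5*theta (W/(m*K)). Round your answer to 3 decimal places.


Step 1: k = 0.25 + 2.5 * theta
Step 2: k = 0.25 + 2.5 * 0.234
Step 3: k = 0.25 + 0.585
Step 4: k = 0.835 W/(m*K)

0.835


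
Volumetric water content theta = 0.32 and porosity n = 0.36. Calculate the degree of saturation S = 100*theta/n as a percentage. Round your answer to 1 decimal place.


Step 1: S = 100 * theta_v / n
Step 2: S = 100 * 0.32 / 0.36
Step 3: S = 88.9%

88.9


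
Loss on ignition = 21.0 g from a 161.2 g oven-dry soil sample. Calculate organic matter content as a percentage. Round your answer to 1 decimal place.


Step 1: OM% = 100 * LOI / sample mass
Step 2: OM = 100 * 21.0 / 161.2
Step 3: OM = 13.0%

13.0


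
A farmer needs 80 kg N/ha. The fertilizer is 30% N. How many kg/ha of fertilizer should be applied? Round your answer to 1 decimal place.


Step 1: Fertilizer rate = target N / (N content / 100)
Step 2: Rate = 80 / (30 / 100)
Step 3: Rate = 80 / 0.3
Step 4: Rate = 266.7 kg/ha

266.7


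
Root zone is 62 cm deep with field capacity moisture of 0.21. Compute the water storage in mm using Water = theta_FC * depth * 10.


Step 1: Water (mm) = theta_FC * depth (cm) * 10
Step 2: Water = 0.21 * 62 * 10
Step 3: Water = 130.2 mm

130.2


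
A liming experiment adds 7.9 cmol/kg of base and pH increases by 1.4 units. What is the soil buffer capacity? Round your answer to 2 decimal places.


Step 1: BC = change in base / change in pH
Step 2: BC = 7.9 / 1.4
Step 3: BC = 5.64 cmol/(kg*pH unit)

5.64


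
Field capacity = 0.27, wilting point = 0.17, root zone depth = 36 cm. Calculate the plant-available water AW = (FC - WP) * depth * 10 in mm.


Step 1: Available water = (FC - WP) * depth * 10
Step 2: AW = (0.27 - 0.17) * 36 * 10
Step 3: AW = 0.1 * 36 * 10
Step 4: AW = 36.0 mm

36.0


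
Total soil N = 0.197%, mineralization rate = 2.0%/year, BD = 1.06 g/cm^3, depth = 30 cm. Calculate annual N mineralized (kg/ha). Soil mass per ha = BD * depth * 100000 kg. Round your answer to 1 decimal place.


Step 1: Soil mass per ha = BD * depth * 100000 = 1.06 * 30 * 100000 = 3180000 kg
Step 2: Total N pool = soil mass * N%/100 = 3180000 * 0.197/100 = 6264.6 kg/ha
Step 3: N mineralized = N pool * rate%/100 = 6264.6 * 2.0/100 = 125.3 kg/ha/yr

125.3


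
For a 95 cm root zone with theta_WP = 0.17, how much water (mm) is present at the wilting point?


Step 1: Water (mm) = theta_WP * depth * 10
Step 2: Water = 0.17 * 95 * 10
Step 3: Water = 161.5 mm

161.5


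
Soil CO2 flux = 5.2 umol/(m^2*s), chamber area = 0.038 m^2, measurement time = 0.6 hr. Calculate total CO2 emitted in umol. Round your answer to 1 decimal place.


Step 1: Convert time to seconds: 0.6 hr * 3600 = 2160.0 s
Step 2: Total = flux * area * time_s
Step 3: Total = 5.2 * 0.038 * 2160.0
Step 4: Total = 426.8 umol

426.8


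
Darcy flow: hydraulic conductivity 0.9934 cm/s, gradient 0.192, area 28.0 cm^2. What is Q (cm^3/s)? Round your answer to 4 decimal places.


Step 1: Apply Darcy's law: Q = K * i * A
Step 2: Q = 0.9934 * 0.192 * 28.0
Step 3: Q = 5.3405 cm^3/s

5.3405


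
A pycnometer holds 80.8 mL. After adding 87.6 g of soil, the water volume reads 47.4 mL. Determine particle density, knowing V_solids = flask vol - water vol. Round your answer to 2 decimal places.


Step 1: Volume of solids = flask volume - water volume with soil
Step 2: V_solids = 80.8 - 47.4 = 33.4 mL
Step 3: Particle density = mass / V_solids = 87.6 / 33.4 = 2.62 g/cm^3

2.62


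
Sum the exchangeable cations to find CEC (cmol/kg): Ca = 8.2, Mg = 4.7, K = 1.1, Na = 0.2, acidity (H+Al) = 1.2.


Step 1: CEC = Ca + Mg + K + Na + (H+Al)
Step 2: CEC = 8.2 + 4.7 + 1.1 + 0.2 + 1.2
Step 3: CEC = 15.4 cmol/kg

15.4


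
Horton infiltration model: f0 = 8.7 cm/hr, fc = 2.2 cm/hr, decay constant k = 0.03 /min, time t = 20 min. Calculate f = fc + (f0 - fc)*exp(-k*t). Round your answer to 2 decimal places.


Step 1: f = fc + (f0 - fc) * exp(-k * t)
Step 2: exp(-0.03 * 20) = 0.548812
Step 3: f = 2.2 + (8.7 - 2.2) * 0.548812
Step 4: f = 2.2 + 6.5 * 0.548812
Step 5: f = 5.77 cm/hr

5.77


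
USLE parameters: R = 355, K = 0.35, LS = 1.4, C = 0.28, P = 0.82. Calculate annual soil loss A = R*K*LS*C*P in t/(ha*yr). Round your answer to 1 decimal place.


Step 1: A = R * K * LS * C * P
Step 2: R * K = 355 * 0.35 = 124.25
Step 3: (R*K) * LS = 124.25 * 1.4 = 173.95
Step 4: * C * P = 173.95 * 0.28 * 0.82 = 39.9
Step 5: A = 39.9 t/(ha*yr)

39.9


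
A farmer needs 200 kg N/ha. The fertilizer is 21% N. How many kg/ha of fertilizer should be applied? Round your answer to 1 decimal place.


Step 1: Fertilizer rate = target N / (N content / 100)
Step 2: Rate = 200 / (21 / 100)
Step 3: Rate = 200 / 0.21
Step 4: Rate = 952.4 kg/ha

952.4


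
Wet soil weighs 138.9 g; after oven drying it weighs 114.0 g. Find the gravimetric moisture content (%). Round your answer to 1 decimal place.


Step 1: Water mass = wet - dry = 138.9 - 114.0 = 24.9 g
Step 2: w = 100 * water mass / dry mass
Step 3: w = 100 * 24.9 / 114.0 = 21.8%

21.8


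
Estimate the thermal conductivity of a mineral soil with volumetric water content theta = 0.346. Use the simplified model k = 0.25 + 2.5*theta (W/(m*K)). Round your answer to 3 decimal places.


Step 1: k = 0.25 + 2.5 * theta
Step 2: k = 0.25 + 2.5 * 0.346
Step 3: k = 0.25 + 0.865
Step 4: k = 1.115 W/(m*K)

1.115


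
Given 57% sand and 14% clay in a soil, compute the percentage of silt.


Step 1: sand + silt + clay = 100%
Step 2: silt = 100 - sand - clay
Step 3: silt = 100 - 57 - 14
Step 4: silt = 29%

29


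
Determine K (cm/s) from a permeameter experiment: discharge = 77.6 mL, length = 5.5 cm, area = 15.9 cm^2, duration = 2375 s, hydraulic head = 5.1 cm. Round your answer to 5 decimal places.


Step 1: K = Q * L / (A * t * h)
Step 2: Numerator = 77.6 * 5.5 = 426.8
Step 3: Denominator = 15.9 * 2375 * 5.1 = 192588.75
Step 4: K = 426.8 / 192588.75 = 0.00222 cm/s

0.00222


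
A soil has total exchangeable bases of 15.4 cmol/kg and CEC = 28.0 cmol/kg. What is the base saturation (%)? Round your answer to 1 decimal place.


Step 1: BS = 100 * (sum of bases) / CEC
Step 2: BS = 100 * 15.4 / 28.0
Step 3: BS = 55.0%

55.0


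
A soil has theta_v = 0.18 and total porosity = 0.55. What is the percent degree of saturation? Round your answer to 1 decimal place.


Step 1: S = 100 * theta_v / n
Step 2: S = 100 * 0.18 / 0.55
Step 3: S = 32.7%

32.7


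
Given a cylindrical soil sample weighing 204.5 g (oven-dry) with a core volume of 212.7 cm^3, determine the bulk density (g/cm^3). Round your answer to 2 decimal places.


Step 1: Identify the formula: BD = dry mass / volume
Step 2: Substitute values: BD = 204.5 / 212.7
Step 3: BD = 0.96 g/cm^3

0.96


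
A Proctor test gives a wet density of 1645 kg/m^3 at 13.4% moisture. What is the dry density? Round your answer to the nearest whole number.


Step 1: Dry density = wet density / (1 + w/100)
Step 2: Dry density = 1645 / (1 + 13.4/100)
Step 3: Dry density = 1645 / 1.134
Step 4: Dry density = 1451 kg/m^3

1451


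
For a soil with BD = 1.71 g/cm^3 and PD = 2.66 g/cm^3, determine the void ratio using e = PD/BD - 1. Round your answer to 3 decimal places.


Step 1: e = PD / BD - 1
Step 2: e = 2.66 / 1.71 - 1
Step 3: e = 1.55556 - 1
Step 4: e = 0.556

0.556


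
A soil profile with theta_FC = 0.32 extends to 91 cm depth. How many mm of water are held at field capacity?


Step 1: Water (mm) = theta_FC * depth (cm) * 10
Step 2: Water = 0.32 * 91 * 10
Step 3: Water = 291.2 mm

291.2


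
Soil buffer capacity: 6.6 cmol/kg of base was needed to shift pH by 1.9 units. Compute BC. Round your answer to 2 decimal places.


Step 1: BC = change in base / change in pH
Step 2: BC = 6.6 / 1.9
Step 3: BC = 3.47 cmol/(kg*pH unit)

3.47


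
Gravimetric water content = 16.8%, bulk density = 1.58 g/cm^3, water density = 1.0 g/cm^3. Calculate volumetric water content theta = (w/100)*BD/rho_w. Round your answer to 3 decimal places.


Step 1: theta = (w / 100) * BD / rho_w
Step 2: theta = (16.8 / 100) * 1.58 / 1.0
Step 3: theta = 0.168 * 1.58
Step 4: theta = 0.265

0.265


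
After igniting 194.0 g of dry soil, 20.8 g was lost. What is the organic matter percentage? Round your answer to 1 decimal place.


Step 1: OM% = 100 * LOI / sample mass
Step 2: OM = 100 * 20.8 / 194.0
Step 3: OM = 10.7%

10.7


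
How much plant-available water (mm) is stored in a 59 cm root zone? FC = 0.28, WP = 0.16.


Step 1: Available water = (FC - WP) * depth * 10
Step 2: AW = (0.28 - 0.16) * 59 * 10
Step 3: AW = 0.12 * 59 * 10
Step 4: AW = 70.8 mm

70.8


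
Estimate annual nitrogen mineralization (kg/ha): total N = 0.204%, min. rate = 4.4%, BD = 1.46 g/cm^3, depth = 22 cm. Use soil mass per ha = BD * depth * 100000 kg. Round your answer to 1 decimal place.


Step 1: Soil mass per ha = BD * depth * 100000 = 1.46 * 22 * 100000 = 3212000 kg
Step 2: Total N pool = soil mass * N%/100 = 3212000 * 0.204/100 = 6552.48 kg/ha
Step 3: N mineralized = N pool * rate%/100 = 6552.48 * 4.4/100 = 288.3 kg/ha/yr

288.3


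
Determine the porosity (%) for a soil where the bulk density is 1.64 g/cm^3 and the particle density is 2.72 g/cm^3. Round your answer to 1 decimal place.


Step 1: Formula: n = 100 * (1 - BD / PD)
Step 2: n = 100 * (1 - 1.64 / 2.72)
Step 3: n = 100 * (1 - 0.60294)
Step 4: n = 39.7%

39.7


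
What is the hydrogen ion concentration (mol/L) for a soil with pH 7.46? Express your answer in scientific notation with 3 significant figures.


Step 1: [H+] = 10^(-pH)
Step 2: [H+] = 10^(-7.46)
Step 3: [H+] = 3.47e-08 mol/L

3.47e-08


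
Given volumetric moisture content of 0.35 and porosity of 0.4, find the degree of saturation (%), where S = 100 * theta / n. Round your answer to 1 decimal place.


Step 1: S = 100 * theta_v / n
Step 2: S = 100 * 0.35 / 0.4
Step 3: S = 87.5%

87.5


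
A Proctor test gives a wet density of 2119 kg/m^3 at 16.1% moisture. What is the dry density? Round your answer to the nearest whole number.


Step 1: Dry density = wet density / (1 + w/100)
Step 2: Dry density = 2119 / (1 + 16.1/100)
Step 3: Dry density = 2119 / 1.161
Step 4: Dry density = 1825 kg/m^3

1825


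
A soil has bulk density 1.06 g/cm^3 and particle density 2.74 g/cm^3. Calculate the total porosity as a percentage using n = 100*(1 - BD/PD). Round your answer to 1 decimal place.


Step 1: Formula: n = 100 * (1 - BD / PD)
Step 2: n = 100 * (1 - 1.06 / 2.74)
Step 3: n = 100 * (1 - 0.38686)
Step 4: n = 61.3%

61.3


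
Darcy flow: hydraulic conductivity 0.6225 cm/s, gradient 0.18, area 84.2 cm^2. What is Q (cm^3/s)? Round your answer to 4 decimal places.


Step 1: Apply Darcy's law: Q = K * i * A
Step 2: Q = 0.6225 * 0.18 * 84.2
Step 3: Q = 9.4346 cm^3/s

9.4346


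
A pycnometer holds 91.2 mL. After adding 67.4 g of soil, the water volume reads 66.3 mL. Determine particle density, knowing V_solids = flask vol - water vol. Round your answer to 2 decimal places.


Step 1: Volume of solids = flask volume - water volume with soil
Step 2: V_solids = 91.2 - 66.3 = 24.9 mL
Step 3: Particle density = mass / V_solids = 67.4 / 24.9 = 2.71 g/cm^3

2.71


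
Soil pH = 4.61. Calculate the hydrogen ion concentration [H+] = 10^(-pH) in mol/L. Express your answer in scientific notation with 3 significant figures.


Step 1: [H+] = 10^(-pH)
Step 2: [H+] = 10^(-4.61)
Step 3: [H+] = 2.45e-05 mol/L

2.45e-05


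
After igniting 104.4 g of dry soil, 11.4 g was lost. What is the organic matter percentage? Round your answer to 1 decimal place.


Step 1: OM% = 100 * LOI / sample mass
Step 2: OM = 100 * 11.4 / 104.4
Step 3: OM = 10.9%

10.9


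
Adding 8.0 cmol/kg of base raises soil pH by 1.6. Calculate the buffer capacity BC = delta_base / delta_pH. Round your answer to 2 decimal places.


Step 1: BC = change in base / change in pH
Step 2: BC = 8.0 / 1.6
Step 3: BC = 5.0 cmol/(kg*pH unit)

5.0


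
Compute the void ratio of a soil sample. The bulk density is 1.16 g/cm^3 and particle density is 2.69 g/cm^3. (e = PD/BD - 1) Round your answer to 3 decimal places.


Step 1: e = PD / BD - 1
Step 2: e = 2.69 / 1.16 - 1
Step 3: e = 2.31897 - 1
Step 4: e = 1.319

1.319


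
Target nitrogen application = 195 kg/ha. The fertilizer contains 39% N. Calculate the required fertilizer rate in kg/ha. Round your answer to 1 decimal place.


Step 1: Fertilizer rate = target N / (N content / 100)
Step 2: Rate = 195 / (39 / 100)
Step 3: Rate = 195 / 0.39
Step 4: Rate = 500.0 kg/ha

500.0


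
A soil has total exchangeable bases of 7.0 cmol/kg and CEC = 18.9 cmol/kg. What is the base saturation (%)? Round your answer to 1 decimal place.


Step 1: BS = 100 * (sum of bases) / CEC
Step 2: BS = 100 * 7.0 / 18.9
Step 3: BS = 37.0%

37.0


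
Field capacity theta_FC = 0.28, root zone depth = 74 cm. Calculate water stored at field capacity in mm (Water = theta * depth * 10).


Step 1: Water (mm) = theta_FC * depth (cm) * 10
Step 2: Water = 0.28 * 74 * 10
Step 3: Water = 207.2 mm

207.2


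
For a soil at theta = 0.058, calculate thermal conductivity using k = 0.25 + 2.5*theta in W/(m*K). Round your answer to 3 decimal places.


Step 1: k = 0.25 + 2.5 * theta
Step 2: k = 0.25 + 2.5 * 0.058
Step 3: k = 0.25 + 0.145
Step 4: k = 0.395 W/(m*K)

0.395


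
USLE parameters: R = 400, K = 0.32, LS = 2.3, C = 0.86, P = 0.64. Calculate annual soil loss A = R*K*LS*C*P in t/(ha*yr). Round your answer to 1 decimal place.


Step 1: A = R * K * LS * C * P
Step 2: R * K = 400 * 0.32 = 128.0
Step 3: (R*K) * LS = 128.0 * 2.3 = 294.4
Step 4: * C * P = 294.4 * 0.86 * 0.64 = 162.0
Step 5: A = 162.0 t/(ha*yr)

162.0


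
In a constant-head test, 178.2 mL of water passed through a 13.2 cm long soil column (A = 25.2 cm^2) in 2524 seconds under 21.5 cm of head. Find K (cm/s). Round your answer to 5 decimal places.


Step 1: K = Q * L / (A * t * h)
Step 2: Numerator = 178.2 * 13.2 = 2352.24
Step 3: Denominator = 25.2 * 2524 * 21.5 = 1367503.2
Step 4: K = 2352.24 / 1367503.2 = 0.00172 cm/s

0.00172


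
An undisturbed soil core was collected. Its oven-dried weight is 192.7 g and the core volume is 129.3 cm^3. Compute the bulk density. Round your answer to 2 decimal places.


Step 1: Identify the formula: BD = dry mass / volume
Step 2: Substitute values: BD = 192.7 / 129.3
Step 3: BD = 1.49 g/cm^3

1.49


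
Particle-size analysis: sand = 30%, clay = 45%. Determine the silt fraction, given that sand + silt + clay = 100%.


Step 1: sand + silt + clay = 100%
Step 2: silt = 100 - sand - clay
Step 3: silt = 100 - 30 - 45
Step 4: silt = 25%

25


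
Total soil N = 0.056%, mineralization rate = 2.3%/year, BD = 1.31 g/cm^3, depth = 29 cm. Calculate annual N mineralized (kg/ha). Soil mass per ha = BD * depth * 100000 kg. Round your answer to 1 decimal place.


Step 1: Soil mass per ha = BD * depth * 100000 = 1.31 * 29 * 100000 = 3799000 kg
Step 2: Total N pool = soil mass * N%/100 = 3799000 * 0.056/100 = 2127.44 kg/ha
Step 3: N mineralized = N pool * rate%/100 = 2127.44 * 2.3/100 = 48.9 kg/ha/yr

48.9


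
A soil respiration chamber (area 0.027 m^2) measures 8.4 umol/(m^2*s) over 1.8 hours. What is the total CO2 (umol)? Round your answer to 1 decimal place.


Step 1: Convert time to seconds: 1.8 hr * 3600 = 6480.0 s
Step 2: Total = flux * area * time_s
Step 3: Total = 8.4 * 0.027 * 6480.0
Step 4: Total = 1469.7 umol

1469.7


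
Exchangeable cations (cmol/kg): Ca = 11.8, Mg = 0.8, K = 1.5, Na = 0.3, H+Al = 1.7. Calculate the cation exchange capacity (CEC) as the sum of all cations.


Step 1: CEC = Ca + Mg + K + Na + (H+Al)
Step 2: CEC = 11.8 + 0.8 + 1.5 + 0.3 + 1.7
Step 3: CEC = 16.1 cmol/kg

16.1


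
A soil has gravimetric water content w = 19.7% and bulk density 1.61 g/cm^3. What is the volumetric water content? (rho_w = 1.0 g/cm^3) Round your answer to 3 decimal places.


Step 1: theta = (w / 100) * BD / rho_w
Step 2: theta = (19.7 / 100) * 1.61 / 1.0
Step 3: theta = 0.197 * 1.61
Step 4: theta = 0.317

0.317


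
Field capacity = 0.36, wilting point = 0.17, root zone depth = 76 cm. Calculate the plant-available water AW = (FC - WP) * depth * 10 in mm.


Step 1: Available water = (FC - WP) * depth * 10
Step 2: AW = (0.36 - 0.17) * 76 * 10
Step 3: AW = 0.19 * 76 * 10
Step 4: AW = 144.4 mm

144.4


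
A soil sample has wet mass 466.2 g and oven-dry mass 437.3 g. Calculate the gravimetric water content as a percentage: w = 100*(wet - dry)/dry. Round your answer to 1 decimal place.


Step 1: Water mass = wet - dry = 466.2 - 437.3 = 28.9 g
Step 2: w = 100 * water mass / dry mass
Step 3: w = 100 * 28.9 / 437.3 = 6.6%

6.6


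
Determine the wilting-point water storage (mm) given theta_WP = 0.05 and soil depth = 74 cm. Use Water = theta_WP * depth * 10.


Step 1: Water (mm) = theta_WP * depth * 10
Step 2: Water = 0.05 * 74 * 10
Step 3: Water = 37.0 mm

37.0


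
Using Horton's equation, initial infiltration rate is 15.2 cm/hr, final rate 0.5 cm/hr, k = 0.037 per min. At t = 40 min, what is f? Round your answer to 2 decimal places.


Step 1: f = fc + (f0 - fc) * exp(-k * t)
Step 2: exp(-0.037 * 40) = 0.227638
Step 3: f = 0.5 + (15.2 - 0.5) * 0.227638
Step 4: f = 0.5 + 14.7 * 0.227638
Step 5: f = 3.85 cm/hr

3.85


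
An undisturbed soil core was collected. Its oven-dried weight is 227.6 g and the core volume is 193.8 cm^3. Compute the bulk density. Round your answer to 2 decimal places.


Step 1: Identify the formula: BD = dry mass / volume
Step 2: Substitute values: BD = 227.6 / 193.8
Step 3: BD = 1.17 g/cm^3

1.17


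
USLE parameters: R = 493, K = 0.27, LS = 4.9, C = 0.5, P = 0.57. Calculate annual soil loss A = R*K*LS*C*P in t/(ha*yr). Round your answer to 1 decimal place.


Step 1: A = R * K * LS * C * P
Step 2: R * K = 493 * 0.27 = 133.11
Step 3: (R*K) * LS = 133.11 * 4.9 = 652.239
Step 4: * C * P = 652.239 * 0.5 * 0.57 = 185.9
Step 5: A = 185.9 t/(ha*yr)

185.9


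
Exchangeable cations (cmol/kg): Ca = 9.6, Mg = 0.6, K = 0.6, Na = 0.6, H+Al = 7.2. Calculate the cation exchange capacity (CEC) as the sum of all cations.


Step 1: CEC = Ca + Mg + K + Na + (H+Al)
Step 2: CEC = 9.6 + 0.6 + 0.6 + 0.6 + 7.2
Step 3: CEC = 18.6 cmol/kg

18.6


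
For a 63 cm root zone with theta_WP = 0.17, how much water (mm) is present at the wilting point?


Step 1: Water (mm) = theta_WP * depth * 10
Step 2: Water = 0.17 * 63 * 10
Step 3: Water = 107.1 mm

107.1


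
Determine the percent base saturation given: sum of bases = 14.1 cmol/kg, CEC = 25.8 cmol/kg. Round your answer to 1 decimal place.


Step 1: BS = 100 * (sum of bases) / CEC
Step 2: BS = 100 * 14.1 / 25.8
Step 3: BS = 54.7%

54.7


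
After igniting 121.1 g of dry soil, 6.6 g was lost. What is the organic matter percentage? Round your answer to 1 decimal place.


Step 1: OM% = 100 * LOI / sample mass
Step 2: OM = 100 * 6.6 / 121.1
Step 3: OM = 5.5%

5.5


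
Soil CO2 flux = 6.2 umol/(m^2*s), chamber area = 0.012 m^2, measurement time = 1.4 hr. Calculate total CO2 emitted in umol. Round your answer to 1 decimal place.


Step 1: Convert time to seconds: 1.4 hr * 3600 = 5040.0 s
Step 2: Total = flux * area * time_s
Step 3: Total = 6.2 * 0.012 * 5040.0
Step 4: Total = 375.0 umol

375.0


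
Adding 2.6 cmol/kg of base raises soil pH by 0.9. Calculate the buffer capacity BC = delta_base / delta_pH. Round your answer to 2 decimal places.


Step 1: BC = change in base / change in pH
Step 2: BC = 2.6 / 0.9
Step 3: BC = 2.89 cmol/(kg*pH unit)

2.89


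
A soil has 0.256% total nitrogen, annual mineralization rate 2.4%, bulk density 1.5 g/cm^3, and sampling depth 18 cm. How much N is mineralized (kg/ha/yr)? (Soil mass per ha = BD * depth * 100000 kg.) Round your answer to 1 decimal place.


Step 1: Soil mass per ha = BD * depth * 100000 = 1.5 * 18 * 100000 = 2700000 kg
Step 2: Total N pool = soil mass * N%/100 = 2700000 * 0.256/100 = 6912.0 kg/ha
Step 3: N mineralized = N pool * rate%/100 = 6912.0 * 2.4/100 = 165.9 kg/ha/yr

165.9


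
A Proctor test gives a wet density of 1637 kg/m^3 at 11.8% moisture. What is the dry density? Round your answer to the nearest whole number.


Step 1: Dry density = wet density / (1 + w/100)
Step 2: Dry density = 1637 / (1 + 11.8/100)
Step 3: Dry density = 1637 / 1.118
Step 4: Dry density = 1464 kg/m^3

1464


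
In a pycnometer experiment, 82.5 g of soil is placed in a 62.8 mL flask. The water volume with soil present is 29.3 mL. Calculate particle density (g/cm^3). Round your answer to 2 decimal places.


Step 1: Volume of solids = flask volume - water volume with soil
Step 2: V_solids = 62.8 - 29.3 = 33.5 mL
Step 3: Particle density = mass / V_solids = 82.5 / 33.5 = 2.46 g/cm^3

2.46


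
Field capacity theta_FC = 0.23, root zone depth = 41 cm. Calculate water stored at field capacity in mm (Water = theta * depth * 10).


Step 1: Water (mm) = theta_FC * depth (cm) * 10
Step 2: Water = 0.23 * 41 * 10
Step 3: Water = 94.3 mm

94.3


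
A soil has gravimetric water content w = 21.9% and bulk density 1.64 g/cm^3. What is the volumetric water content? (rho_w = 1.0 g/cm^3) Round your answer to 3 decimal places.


Step 1: theta = (w / 100) * BD / rho_w
Step 2: theta = (21.9 / 100) * 1.64 / 1.0
Step 3: theta = 0.219 * 1.64
Step 4: theta = 0.359

0.359


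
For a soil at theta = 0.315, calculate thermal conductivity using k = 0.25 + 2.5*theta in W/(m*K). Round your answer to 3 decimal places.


Step 1: k = 0.25 + 2.5 * theta
Step 2: k = 0.25 + 2.5 * 0.315
Step 3: k = 0.25 + 0.788
Step 4: k = 1.038 W/(m*K)

1.038


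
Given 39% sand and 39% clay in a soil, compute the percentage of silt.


Step 1: sand + silt + clay = 100%
Step 2: silt = 100 - sand - clay
Step 3: silt = 100 - 39 - 39
Step 4: silt = 22%

22


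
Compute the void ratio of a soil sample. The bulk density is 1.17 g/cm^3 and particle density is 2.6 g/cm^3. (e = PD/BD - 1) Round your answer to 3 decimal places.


Step 1: e = PD / BD - 1
Step 2: e = 2.6 / 1.17 - 1
Step 3: e = 2.22222 - 1
Step 4: e = 1.222

1.222


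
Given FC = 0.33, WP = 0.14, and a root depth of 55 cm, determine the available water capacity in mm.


Step 1: Available water = (FC - WP) * depth * 10
Step 2: AW = (0.33 - 0.14) * 55 * 10
Step 3: AW = 0.19 * 55 * 10
Step 4: AW = 104.5 mm

104.5


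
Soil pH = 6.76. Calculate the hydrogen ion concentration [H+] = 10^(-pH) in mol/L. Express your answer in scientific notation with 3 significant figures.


Step 1: [H+] = 10^(-pH)
Step 2: [H+] = 10^(-6.76)
Step 3: [H+] = 1.74e-07 mol/L

1.74e-07


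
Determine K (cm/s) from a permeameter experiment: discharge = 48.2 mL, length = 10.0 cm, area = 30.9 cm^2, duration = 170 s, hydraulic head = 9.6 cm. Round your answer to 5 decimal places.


Step 1: K = Q * L / (A * t * h)
Step 2: Numerator = 48.2 * 10.0 = 482.0
Step 3: Denominator = 30.9 * 170 * 9.6 = 50428.8
Step 4: K = 482.0 / 50428.8 = 0.00956 cm/s

0.00956


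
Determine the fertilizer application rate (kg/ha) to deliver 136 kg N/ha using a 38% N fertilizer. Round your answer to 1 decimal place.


Step 1: Fertilizer rate = target N / (N content / 100)
Step 2: Rate = 136 / (38 / 100)
Step 3: Rate = 136 / 0.38
Step 4: Rate = 357.9 kg/ha

357.9


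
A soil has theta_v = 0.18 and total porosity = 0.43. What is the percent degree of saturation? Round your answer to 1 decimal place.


Step 1: S = 100 * theta_v / n
Step 2: S = 100 * 0.18 / 0.43
Step 3: S = 41.9%

41.9


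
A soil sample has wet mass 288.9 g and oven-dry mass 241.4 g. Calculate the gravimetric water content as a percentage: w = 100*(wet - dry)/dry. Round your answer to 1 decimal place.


Step 1: Water mass = wet - dry = 288.9 - 241.4 = 47.5 g
Step 2: w = 100 * water mass / dry mass
Step 3: w = 100 * 47.5 / 241.4 = 19.7%

19.7


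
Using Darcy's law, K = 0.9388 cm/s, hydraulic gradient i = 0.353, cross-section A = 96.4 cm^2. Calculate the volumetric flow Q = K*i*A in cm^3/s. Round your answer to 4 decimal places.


Step 1: Apply Darcy's law: Q = K * i * A
Step 2: Q = 0.9388 * 0.353 * 96.4
Step 3: Q = 31.9466 cm^3/s

31.9466


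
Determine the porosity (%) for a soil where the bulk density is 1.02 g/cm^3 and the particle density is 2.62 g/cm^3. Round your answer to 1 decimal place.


Step 1: Formula: n = 100 * (1 - BD / PD)
Step 2: n = 100 * (1 - 1.02 / 2.62)
Step 3: n = 100 * (1 - 0.38931)
Step 4: n = 61.1%

61.1


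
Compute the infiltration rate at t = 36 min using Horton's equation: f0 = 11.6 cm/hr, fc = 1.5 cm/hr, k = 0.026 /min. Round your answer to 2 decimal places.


Step 1: f = fc + (f0 - fc) * exp(-k * t)
Step 2: exp(-0.026 * 36) = 0.392193
Step 3: f = 1.5 + (11.6 - 1.5) * 0.392193
Step 4: f = 1.5 + 10.1 * 0.392193
Step 5: f = 5.46 cm/hr

5.46


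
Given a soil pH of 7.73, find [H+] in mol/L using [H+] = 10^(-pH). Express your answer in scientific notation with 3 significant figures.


Step 1: [H+] = 10^(-pH)
Step 2: [H+] = 10^(-7.73)
Step 3: [H+] = 1.86e-08 mol/L

1.86e-08


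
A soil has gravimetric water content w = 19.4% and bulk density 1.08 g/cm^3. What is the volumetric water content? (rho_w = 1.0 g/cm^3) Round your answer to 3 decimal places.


Step 1: theta = (w / 100) * BD / rho_w
Step 2: theta = (19.4 / 100) * 1.08 / 1.0
Step 3: theta = 0.194 * 1.08
Step 4: theta = 0.21

0.21


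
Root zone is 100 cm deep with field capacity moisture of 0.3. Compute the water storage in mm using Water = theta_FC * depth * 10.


Step 1: Water (mm) = theta_FC * depth (cm) * 10
Step 2: Water = 0.3 * 100 * 10
Step 3: Water = 300.0 mm

300.0


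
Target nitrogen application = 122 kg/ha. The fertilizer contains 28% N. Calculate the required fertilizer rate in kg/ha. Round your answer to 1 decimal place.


Step 1: Fertilizer rate = target N / (N content / 100)
Step 2: Rate = 122 / (28 / 100)
Step 3: Rate = 122 / 0.28
Step 4: Rate = 435.7 kg/ha

435.7


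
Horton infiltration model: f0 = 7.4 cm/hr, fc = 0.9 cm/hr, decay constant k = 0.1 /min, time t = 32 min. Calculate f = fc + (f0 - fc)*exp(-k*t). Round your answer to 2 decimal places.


Step 1: f = fc + (f0 - fc) * exp(-k * t)
Step 2: exp(-0.1 * 32) = 0.040762
Step 3: f = 0.9 + (7.4 - 0.9) * 0.040762
Step 4: f = 0.9 + 6.5 * 0.040762
Step 5: f = 1.16 cm/hr

1.16


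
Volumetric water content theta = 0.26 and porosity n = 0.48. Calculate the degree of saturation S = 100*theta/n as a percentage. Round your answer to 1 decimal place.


Step 1: S = 100 * theta_v / n
Step 2: S = 100 * 0.26 / 0.48
Step 3: S = 54.2%

54.2


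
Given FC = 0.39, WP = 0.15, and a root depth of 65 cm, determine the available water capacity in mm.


Step 1: Available water = (FC - WP) * depth * 10
Step 2: AW = (0.39 - 0.15) * 65 * 10
Step 3: AW = 0.24 * 65 * 10
Step 4: AW = 156.0 mm

156.0


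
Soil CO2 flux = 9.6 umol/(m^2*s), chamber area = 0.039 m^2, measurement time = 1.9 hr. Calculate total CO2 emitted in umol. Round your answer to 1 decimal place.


Step 1: Convert time to seconds: 1.9 hr * 3600 = 6840.0 s
Step 2: Total = flux * area * time_s
Step 3: Total = 9.6 * 0.039 * 6840.0
Step 4: Total = 2560.9 umol

2560.9


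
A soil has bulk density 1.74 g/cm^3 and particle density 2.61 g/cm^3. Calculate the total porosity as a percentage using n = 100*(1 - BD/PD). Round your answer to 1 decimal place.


Step 1: Formula: n = 100 * (1 - BD / PD)
Step 2: n = 100 * (1 - 1.74 / 2.61)
Step 3: n = 100 * (1 - 0.66667)
Step 4: n = 33.3%

33.3


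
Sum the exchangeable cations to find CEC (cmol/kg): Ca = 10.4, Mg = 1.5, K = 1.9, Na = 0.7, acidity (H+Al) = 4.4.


Step 1: CEC = Ca + Mg + K + Na + (H+Al)
Step 2: CEC = 10.4 + 1.5 + 1.9 + 0.7 + 4.4
Step 3: CEC = 18.9 cmol/kg

18.9


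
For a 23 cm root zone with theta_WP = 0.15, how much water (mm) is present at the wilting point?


Step 1: Water (mm) = theta_WP * depth * 10
Step 2: Water = 0.15 * 23 * 10
Step 3: Water = 34.5 mm

34.5


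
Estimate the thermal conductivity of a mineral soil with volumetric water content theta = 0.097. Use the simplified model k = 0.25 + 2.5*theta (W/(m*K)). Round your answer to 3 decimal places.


Step 1: k = 0.25 + 2.5 * theta
Step 2: k = 0.25 + 2.5 * 0.097
Step 3: k = 0.25 + 0.243
Step 4: k = 0.493 W/(m*K)

0.493


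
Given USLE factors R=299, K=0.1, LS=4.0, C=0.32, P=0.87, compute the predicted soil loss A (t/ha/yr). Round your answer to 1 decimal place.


Step 1: A = R * K * LS * C * P
Step 2: R * K = 299 * 0.1 = 29.9
Step 3: (R*K) * LS = 29.9 * 4.0 = 119.6
Step 4: * C * P = 119.6 * 0.32 * 0.87 = 33.3
Step 5: A = 33.3 t/(ha*yr)

33.3


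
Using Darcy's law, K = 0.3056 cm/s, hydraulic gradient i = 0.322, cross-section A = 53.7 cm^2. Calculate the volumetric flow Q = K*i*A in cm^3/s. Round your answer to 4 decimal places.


Step 1: Apply Darcy's law: Q = K * i * A
Step 2: Q = 0.3056 * 0.322 * 53.7
Step 3: Q = 5.2843 cm^3/s

5.2843


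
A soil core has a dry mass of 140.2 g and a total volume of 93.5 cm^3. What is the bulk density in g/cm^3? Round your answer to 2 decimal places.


Step 1: Identify the formula: BD = dry mass / volume
Step 2: Substitute values: BD = 140.2 / 93.5
Step 3: BD = 1.5 g/cm^3

1.5


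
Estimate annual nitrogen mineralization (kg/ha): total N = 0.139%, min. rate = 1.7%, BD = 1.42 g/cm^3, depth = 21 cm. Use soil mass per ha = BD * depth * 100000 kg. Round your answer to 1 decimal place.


Step 1: Soil mass per ha = BD * depth * 100000 = 1.42 * 21 * 100000 = 2982000 kg
Step 2: Total N pool = soil mass * N%/100 = 2982000 * 0.139/100 = 4144.98 kg/ha
Step 3: N mineralized = N pool * rate%/100 = 4144.98 * 1.7/100 = 70.5 kg/ha/yr

70.5


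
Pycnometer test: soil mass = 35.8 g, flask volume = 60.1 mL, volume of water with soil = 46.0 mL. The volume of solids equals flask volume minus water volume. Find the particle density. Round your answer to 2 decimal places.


Step 1: Volume of solids = flask volume - water volume with soil
Step 2: V_solids = 60.1 - 46.0 = 14.1 mL
Step 3: Particle density = mass / V_solids = 35.8 / 14.1 = 2.54 g/cm^3

2.54


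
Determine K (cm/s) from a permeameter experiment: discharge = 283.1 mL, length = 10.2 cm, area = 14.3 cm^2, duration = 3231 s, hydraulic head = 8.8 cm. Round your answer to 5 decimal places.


Step 1: K = Q * L / (A * t * h)
Step 2: Numerator = 283.1 * 10.2 = 2887.62
Step 3: Denominator = 14.3 * 3231 * 8.8 = 406589.04
Step 4: K = 2887.62 / 406589.04 = 0.0071 cm/s

0.0071


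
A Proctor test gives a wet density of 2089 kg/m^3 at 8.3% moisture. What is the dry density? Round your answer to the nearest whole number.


Step 1: Dry density = wet density / (1 + w/100)
Step 2: Dry density = 2089 / (1 + 8.3/100)
Step 3: Dry density = 2089 / 1.083
Step 4: Dry density = 1929 kg/m^3

1929


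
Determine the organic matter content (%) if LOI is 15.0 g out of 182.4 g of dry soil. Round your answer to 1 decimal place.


Step 1: OM% = 100 * LOI / sample mass
Step 2: OM = 100 * 15.0 / 182.4
Step 3: OM = 8.2%

8.2


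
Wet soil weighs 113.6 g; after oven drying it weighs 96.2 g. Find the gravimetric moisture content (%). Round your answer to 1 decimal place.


Step 1: Water mass = wet - dry = 113.6 - 96.2 = 17.4 g
Step 2: w = 100 * water mass / dry mass
Step 3: w = 100 * 17.4 / 96.2 = 18.1%

18.1


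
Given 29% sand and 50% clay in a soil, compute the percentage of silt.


Step 1: sand + silt + clay = 100%
Step 2: silt = 100 - sand - clay
Step 3: silt = 100 - 29 - 50
Step 4: silt = 21%

21


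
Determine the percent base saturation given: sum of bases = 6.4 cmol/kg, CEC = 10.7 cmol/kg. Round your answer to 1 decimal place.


Step 1: BS = 100 * (sum of bases) / CEC
Step 2: BS = 100 * 6.4 / 10.7
Step 3: BS = 59.8%

59.8


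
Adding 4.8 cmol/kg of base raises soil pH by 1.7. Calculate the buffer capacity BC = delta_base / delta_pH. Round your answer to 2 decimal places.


Step 1: BC = change in base / change in pH
Step 2: BC = 4.8 / 1.7
Step 3: BC = 2.82 cmol/(kg*pH unit)

2.82


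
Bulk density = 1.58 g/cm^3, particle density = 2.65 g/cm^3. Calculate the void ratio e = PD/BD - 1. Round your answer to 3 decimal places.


Step 1: e = PD / BD - 1
Step 2: e = 2.65 / 1.58 - 1
Step 3: e = 1.67722 - 1
Step 4: e = 0.677

0.677


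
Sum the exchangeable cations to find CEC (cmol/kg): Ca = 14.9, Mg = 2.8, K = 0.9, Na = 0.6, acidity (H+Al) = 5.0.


Step 1: CEC = Ca + Mg + K + Na + (H+Al)
Step 2: CEC = 14.9 + 2.8 + 0.9 + 0.6 + 5.0
Step 3: CEC = 24.2 cmol/kg

24.2


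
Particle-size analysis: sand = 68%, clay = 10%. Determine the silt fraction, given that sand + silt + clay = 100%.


Step 1: sand + silt + clay = 100%
Step 2: silt = 100 - sand - clay
Step 3: silt = 100 - 68 - 10
Step 4: silt = 22%

22


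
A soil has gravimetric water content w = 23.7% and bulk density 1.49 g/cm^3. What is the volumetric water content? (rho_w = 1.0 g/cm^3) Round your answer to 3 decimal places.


Step 1: theta = (w / 100) * BD / rho_w
Step 2: theta = (23.7 / 100) * 1.49 / 1.0
Step 3: theta = 0.237 * 1.49
Step 4: theta = 0.353

0.353


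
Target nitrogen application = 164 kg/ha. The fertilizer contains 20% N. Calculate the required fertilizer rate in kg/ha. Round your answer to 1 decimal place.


Step 1: Fertilizer rate = target N / (N content / 100)
Step 2: Rate = 164 / (20 / 100)
Step 3: Rate = 164 / 0.2
Step 4: Rate = 820.0 kg/ha

820.0


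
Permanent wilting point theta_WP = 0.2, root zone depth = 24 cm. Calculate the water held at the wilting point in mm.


Step 1: Water (mm) = theta_WP * depth * 10
Step 2: Water = 0.2 * 24 * 10
Step 3: Water = 48.0 mm

48.0


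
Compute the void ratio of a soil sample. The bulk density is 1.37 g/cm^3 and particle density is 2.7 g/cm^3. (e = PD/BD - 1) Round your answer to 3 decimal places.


Step 1: e = PD / BD - 1
Step 2: e = 2.7 / 1.37 - 1
Step 3: e = 1.9708 - 1
Step 4: e = 0.971

0.971


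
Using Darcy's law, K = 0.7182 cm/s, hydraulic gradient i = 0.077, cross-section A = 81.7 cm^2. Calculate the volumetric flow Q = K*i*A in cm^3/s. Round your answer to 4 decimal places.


Step 1: Apply Darcy's law: Q = K * i * A
Step 2: Q = 0.7182 * 0.077 * 81.7
Step 3: Q = 4.5181 cm^3/s

4.5181


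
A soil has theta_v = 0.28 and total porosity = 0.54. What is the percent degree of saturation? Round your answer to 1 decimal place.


Step 1: S = 100 * theta_v / n
Step 2: S = 100 * 0.28 / 0.54
Step 3: S = 51.9%

51.9


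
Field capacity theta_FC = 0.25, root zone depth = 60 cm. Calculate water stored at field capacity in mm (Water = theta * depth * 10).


Step 1: Water (mm) = theta_FC * depth (cm) * 10
Step 2: Water = 0.25 * 60 * 10
Step 3: Water = 150.0 mm

150.0


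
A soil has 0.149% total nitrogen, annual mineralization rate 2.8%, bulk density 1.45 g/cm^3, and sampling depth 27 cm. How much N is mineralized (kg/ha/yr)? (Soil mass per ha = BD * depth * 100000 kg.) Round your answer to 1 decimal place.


Step 1: Soil mass per ha = BD * depth * 100000 = 1.45 * 27 * 100000 = 3915000 kg
Step 2: Total N pool = soil mass * N%/100 = 3915000 * 0.149/100 = 5833.35 kg/ha
Step 3: N mineralized = N pool * rate%/100 = 5833.35 * 2.8/100 = 163.3 kg/ha/yr

163.3


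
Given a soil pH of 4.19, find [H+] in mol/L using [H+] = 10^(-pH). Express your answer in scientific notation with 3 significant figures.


Step 1: [H+] = 10^(-pH)
Step 2: [H+] = 10^(-4.19)
Step 3: [H+] = 6.46e-05 mol/L

6.46e-05


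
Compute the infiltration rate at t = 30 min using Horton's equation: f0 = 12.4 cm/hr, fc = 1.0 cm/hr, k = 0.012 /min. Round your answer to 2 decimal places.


Step 1: f = fc + (f0 - fc) * exp(-k * t)
Step 2: exp(-0.012 * 30) = 0.697676
Step 3: f = 1.0 + (12.4 - 1.0) * 0.697676
Step 4: f = 1.0 + 11.4 * 0.697676
Step 5: f = 8.95 cm/hr

8.95
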